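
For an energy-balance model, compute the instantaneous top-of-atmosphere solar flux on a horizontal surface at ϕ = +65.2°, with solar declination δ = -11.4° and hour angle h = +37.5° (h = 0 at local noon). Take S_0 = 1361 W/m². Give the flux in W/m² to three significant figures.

cos θ_z = sin ϕ sin δ + cos ϕ cos δ cos h = -0.179429 + 0.326208 = 0.146779.
Flux = S_0 · cos θ_z = 1361 × 0.146779 = 199.8 W/m².

200 W/m²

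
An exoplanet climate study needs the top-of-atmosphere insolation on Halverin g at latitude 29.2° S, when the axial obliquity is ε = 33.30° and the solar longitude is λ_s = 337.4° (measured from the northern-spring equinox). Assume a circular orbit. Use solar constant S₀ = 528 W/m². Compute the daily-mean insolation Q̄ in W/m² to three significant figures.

Solar declination: sin δ = sin ε · sin λ_s = sin 33.30° × sin 337.4° = -0.21099, so δ = -12.180°.
cos H₀ = −tan(-29.2°) tan(-12.180°) = -0.1206, H₀ = 1.6917 rad.
Bracket: H₀ sin φ sin δ + cos φ cos δ sin H₀ = 1.6917×-0.48786×-0.21099 + 0.87292×0.97749×0.99270 = 0.174133 + 0.847042 = 1.021175.
Q̄ = (S₀/π) × [bracket] = (528/π) × 1.021175 = 171.6 W/m².

Q̄ ≈ 172 W/m²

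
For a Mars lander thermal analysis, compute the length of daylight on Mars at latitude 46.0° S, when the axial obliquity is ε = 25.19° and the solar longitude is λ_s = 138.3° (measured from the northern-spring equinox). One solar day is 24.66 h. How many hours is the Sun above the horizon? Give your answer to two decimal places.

Solar declination: sin δ = sin ε · sin λ_s = sin 25.19° × sin 138.3° = 0.28314, so δ = +16.447°.
cos H₀ = −tan φ · tan δ = −tan(-46.0°) × tan(+16.447°) = 0.3057, so H₀ = 1.2601 rad = 72.20°.
Daylight = 2H₀/(2π) × 24.66 h = (1.2601/π) × 24.66 = 9.89 h.

9.89 h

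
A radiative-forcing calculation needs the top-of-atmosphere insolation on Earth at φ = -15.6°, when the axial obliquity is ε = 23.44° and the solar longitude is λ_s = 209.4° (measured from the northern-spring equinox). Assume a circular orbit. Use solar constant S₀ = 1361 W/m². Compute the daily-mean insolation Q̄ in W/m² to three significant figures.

Q̄ ≈ 446 W/m²

Solar declination: sin δ = sin ε · sin λ_s = sin 23.44° × sin 209.4° = -0.19528, so δ = -11.261°.
cos H₀ = −tan(-15.6°) tan(-11.261°) = -0.0556, H₀ = 1.6264 rad.
Bracket: H₀ sin φ sin δ + cos φ cos δ sin H₀ = 1.6264×-0.26892×-0.19528 + 0.96316×0.98075×0.99845 = 0.085410 + 0.943155 = 1.028565.
Q̄ = (S₀/π) × [bracket] = (1361/π) × 1.028565 = 445.6 W/m².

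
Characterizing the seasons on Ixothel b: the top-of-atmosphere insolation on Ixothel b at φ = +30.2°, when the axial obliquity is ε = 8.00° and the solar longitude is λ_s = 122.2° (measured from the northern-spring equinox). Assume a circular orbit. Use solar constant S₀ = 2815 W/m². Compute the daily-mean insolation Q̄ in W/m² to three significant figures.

Solar declination: sin δ = sin ε · sin λ_s = sin 8.00° × sin 122.2° = 0.11777, so δ = +6.763°.
cos H₀ = −tan(+30.2°) tan(+6.763°) = -0.0690, H₀ = 1.6399 rad.
Bracket: H₀ sin φ sin δ + cos φ cos δ sin H₀ = 1.6399×0.50302×0.11777 + 0.86427×0.99304×0.99762 = 0.097149 + 0.856212 = 0.953361.
Q̄ = (S₀/π) × [bracket] = (2815/π) × 0.953361 = 854.3 W/m².

Q̄ ≈ 854 W/m²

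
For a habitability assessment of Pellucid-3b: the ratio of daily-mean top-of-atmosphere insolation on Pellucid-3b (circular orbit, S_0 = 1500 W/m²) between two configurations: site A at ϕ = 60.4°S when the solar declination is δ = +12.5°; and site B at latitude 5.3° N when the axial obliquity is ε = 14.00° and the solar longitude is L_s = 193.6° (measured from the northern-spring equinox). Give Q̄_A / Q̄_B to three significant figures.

— Configuration A (ϕ=-60.4°):
cos h₀ = −tan(-60.4°) tan(+12.500°) = 0.3903, h₀ = 1.1699 rad.
Bracket: h₀ sin ϕ sin δ + cos ϕ cos δ sin h₀ = 1.1699×-0.86949×0.21644 + 0.49394×0.97630×0.92071 = -0.220166 + 0.443997 = 0.223831.
Q̄ = (S_0/π) × [bracket] = (1500/π) × 0.223831 = 106.87 W/m².
— Configuration B (ϕ=+5.3°):
Solar declination: sin δ = sin ε · sin L_s = sin 14.00° × sin 193.6° = -0.05689, so δ = -3.261°.
cos h₀ = −tan(+5.3°) tan(-3.261°) = 0.0053, h₀ = 1.5655 rad.
Bracket: h₀ sin ϕ sin δ + cos ϕ cos δ sin h₀ = 1.5655×0.09237×-0.05689 + 0.99572×0.99838×0.99999 = -0.008227 + 0.994097 = 0.985870.
Q̄ = (S_0/π) × [bracket] = (1500/π) × 0.985870 = 470.72 W/m².
Ratio Q̄_A / Q̄_B = 106.87 / 470.72 = 0.2270.

Q̄_A / Q̄_B ≈ 0.227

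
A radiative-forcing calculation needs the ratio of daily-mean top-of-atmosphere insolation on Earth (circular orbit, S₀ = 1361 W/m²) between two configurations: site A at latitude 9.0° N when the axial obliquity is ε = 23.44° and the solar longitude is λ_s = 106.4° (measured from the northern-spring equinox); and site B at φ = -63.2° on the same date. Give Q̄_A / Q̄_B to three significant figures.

— Configuration A (φ=+9.0°):
Solar declination: sin δ = sin ε · sin λ_s = sin 23.44° × sin 106.4° = 0.38160, so δ = +22.433°.
cos H₀ = −tan(+9.0°) tan(+22.433°) = -0.0654, H₀ = 1.6362 rad.
Bracket: H₀ sin φ sin δ + cos φ cos δ sin H₀ = 1.6362×0.15643×0.38160 + 0.98769×0.92433×0.99786 = 0.097671 + 0.910998 = 1.008669.
Q̄ = (S₀/π) × [bracket] = (1361/π) × 1.008669 = 436.98 W/m².
— Configuration B (φ=-63.2°):
cos H₀ = −tan(-63.2°) tan(+22.433°) = 0.8173, H₀ = 0.6141 rad.
Bracket: H₀ sin φ sin δ + cos φ cos δ sin H₀ = 0.6141×-0.89259×0.38160 + 0.45088×0.92433×0.57622 = -0.209170 + 0.240147 = 0.030977.
Q̄ = (S₀/π) × [bracket] = (1361/π) × 0.030977 = 13.420 W/m².
Ratio Q̄_A / Q̄_B = 436.98 / 13.420 = 32.56.

Q̄_A / Q̄_B ≈ 32.6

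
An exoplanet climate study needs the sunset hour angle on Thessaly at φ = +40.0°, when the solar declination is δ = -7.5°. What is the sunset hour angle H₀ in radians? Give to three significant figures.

H₀ = 1.46 rad

cos H₀ = −tan φ · tan δ = −tan(+40.0°) × tan(-7.500°) = 0.1105, so H₀ = 1.4601 rad = 83.66°.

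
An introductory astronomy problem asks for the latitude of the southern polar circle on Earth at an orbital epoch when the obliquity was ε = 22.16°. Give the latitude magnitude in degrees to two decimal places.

The polar circle is the lowest latitude that experiences at least one full rotation of continuous darkness at the northern-summer solstice; it lies at |φ| = 90° − ε = 90° − 22.16° = 67.84°.

67.84°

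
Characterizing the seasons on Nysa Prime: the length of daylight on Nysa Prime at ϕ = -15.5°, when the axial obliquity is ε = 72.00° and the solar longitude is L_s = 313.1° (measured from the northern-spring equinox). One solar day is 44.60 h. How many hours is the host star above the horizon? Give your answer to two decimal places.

26.15 h

Solar declination: sin δ = sin ε · sin L_s = sin 72.00° × sin 313.1° = -0.69443, so δ = -43.981°.
cos h₀ = −tan ϕ · tan δ = −tan(-15.5°) × tan(-43.981°) = -0.2676, so h₀ = 1.8417 rad = 105.52°.
Daylight = 2h₀/(2π) × 44.60 h = (1.8417/π) × 44.60 = 26.15 h.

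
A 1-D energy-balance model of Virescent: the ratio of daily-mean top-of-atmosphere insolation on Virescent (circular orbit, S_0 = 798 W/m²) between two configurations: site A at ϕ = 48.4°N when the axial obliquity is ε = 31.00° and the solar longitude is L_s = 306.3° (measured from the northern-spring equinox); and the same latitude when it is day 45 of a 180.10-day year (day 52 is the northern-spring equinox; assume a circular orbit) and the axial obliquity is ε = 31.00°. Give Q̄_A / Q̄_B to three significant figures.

Q̄_A / Q̄_B ≈ 0.382

— Configuration A (ϕ=+48.4°):
Solar declination: sin δ = sin ε · sin L_s = sin 31.00° × sin 306.3° = -0.41508, so δ = -24.525°.
cos h₀ = −tan(+48.4°) tan(-24.525°) = 0.5139, h₀ = 1.0311 rad.
Bracket: h₀ sin ϕ sin δ + cos ϕ cos δ sin h₀ = 1.0311×0.74780×-0.41508 + 0.66393×0.90978×0.85786 = -0.320050 + 0.518173 = 0.198123.
Q̄ = (S_0/π) × [bracket] = (798/π) × 0.198123 = 50.325 W/m².
— Configuration B (ϕ=+48.4°):
Solar longitude: L_s = 360° × (45 − 52)/180.10 = -13.992°, i.e. -13.992° + 360° = 346.008°.
sin δ = sin 31.00° × sin 346.008° = -0.12453, so δ = -7.154°.
cos h₀ = −tan(+48.4°) tan(-7.154°) = 0.1414, h₀ = 1.4290 rad.
Bracket: h₀ sin ϕ sin δ + cos ϕ cos δ sin h₀ = 1.4290×0.74780×-0.12453 + 0.66393×0.99222×0.98996 = -0.133074 + 0.652151 = 0.519077.
Q̄ = (S_0/π) × [bracket] = (798/π) × 0.519077 = 131.85 W/m².
Ratio Q̄_A / Q̄_B = 50.325 / 131.85 = 0.3817.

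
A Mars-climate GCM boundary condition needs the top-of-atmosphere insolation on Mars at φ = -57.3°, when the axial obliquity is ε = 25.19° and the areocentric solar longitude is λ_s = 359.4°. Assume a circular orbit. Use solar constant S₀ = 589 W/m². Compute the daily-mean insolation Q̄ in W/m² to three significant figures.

Q̄ ≈ 102 W/m²

sin δ = sin 25.19° × sin 359.4° = -0.00446, so δ = -0.255°.
cos H₀ = −tan(-57.3°) tan(-0.255°) = -0.0069, H₀ = 1.5777 rad.
Bracket: H₀ sin φ sin δ + cos φ cos δ sin H₀ = 1.5777×-0.84151×-0.00446 + 0.54024×0.99999×0.99998 = 0.005921 + 0.540224 = 0.546145.
Q̄ = (S₀/π) × [bracket] = (589/π) × 0.546145 = 102.4 W/m².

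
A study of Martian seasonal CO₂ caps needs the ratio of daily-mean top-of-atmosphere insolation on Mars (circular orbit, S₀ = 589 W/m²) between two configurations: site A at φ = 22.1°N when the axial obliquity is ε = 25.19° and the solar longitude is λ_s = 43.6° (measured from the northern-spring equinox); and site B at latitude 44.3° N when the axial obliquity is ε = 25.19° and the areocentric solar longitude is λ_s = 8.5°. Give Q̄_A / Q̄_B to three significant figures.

Q̄_A / Q̄_B ≈ 1.36

— Configuration A (φ=+22.1°):
Solar declination: sin δ = sin ε · sin λ_s = sin 25.19° × sin 43.6° = 0.29352, so δ = +17.069°.
cos H₀ = −tan(+22.1°) tan(+17.069°) = -0.1247, H₀ = 1.6958 rad.
Bracket: H₀ sin φ sin δ + cos φ cos δ sin H₀ = 1.6958×0.37622×0.29352 + 0.92653×0.95595×0.99220 = 0.187264 + 0.878808 = 1.066072.
Q̄ = (S₀/π) × [bracket] = (589/π) × 1.066072 = 199.87 W/m².
— Configuration B (φ=+44.3°):
sin δ = sin 25.19° × sin 8.5° = 0.06291, so δ = +3.607°.
cos H₀ = −tan(+44.3°) tan(+3.607°) = -0.0615, H₀ = 1.6323 rad.
Bracket: H₀ sin φ sin δ + cos φ cos δ sin H₀ = 1.6323×0.69842×0.06291 + 0.71569×0.99802×0.99811 = 0.071719 + 0.712923 = 0.784642.
Q̄ = (S₀/π) × [bracket] = (589/π) × 0.784642 = 147.11 W/m².
Ratio Q̄_A / Q̄_B = 199.87 / 147.11 = 1.359.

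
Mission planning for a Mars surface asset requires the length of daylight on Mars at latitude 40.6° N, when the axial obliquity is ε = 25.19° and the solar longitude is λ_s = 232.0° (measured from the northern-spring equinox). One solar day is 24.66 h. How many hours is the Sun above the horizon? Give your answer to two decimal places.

9.90 h

Solar declination: sin δ = sin ε · sin λ_s = sin 25.19° × sin 232.0° = -0.33539, so δ = -19.597°.
cos H₀ = −tan φ · tan δ = −tan(+40.6°) × tan(-19.597°) = 0.3051, so H₀ = 1.2607 rad = 72.23°.
Daylight = 2H₀/(2π) × 24.66 h = (1.2607/π) × 24.66 = 9.90 h.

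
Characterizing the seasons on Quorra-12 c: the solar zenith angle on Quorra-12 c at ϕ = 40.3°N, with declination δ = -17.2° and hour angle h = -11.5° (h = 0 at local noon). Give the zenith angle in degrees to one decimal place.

θ_z = 58.5°

cos θ_z = sin ϕ sin δ + cos ϕ cos δ cos h = -0.191261 + 0.713934 = 0.522673.
θ_z = arccos(0.522673) = 58.5°.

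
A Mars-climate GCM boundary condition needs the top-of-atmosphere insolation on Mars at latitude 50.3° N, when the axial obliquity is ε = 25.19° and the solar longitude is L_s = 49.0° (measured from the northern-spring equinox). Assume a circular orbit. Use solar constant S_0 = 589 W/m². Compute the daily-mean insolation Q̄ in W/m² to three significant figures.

Q̄ ≈ 196 W/m²

Solar declination: sin δ = sin ε · sin L_s = sin 25.19° × sin 49.0° = 0.32122, so δ = +18.737°.
cos h₀ = −tan(+50.3°) tan(+18.737°) = -0.4086, h₀ = 1.9917 rad.
Bracket: h₀ sin ϕ sin δ + cos ϕ cos δ sin h₀ = 1.9917×0.76940×0.32122 + 0.63877×0.94700×0.91273 = 0.492242 + 0.552124 = 1.044366.
Q̄ = (S_0/π) × [bracket] = (589/π) × 1.044366 = 195.8 W/m².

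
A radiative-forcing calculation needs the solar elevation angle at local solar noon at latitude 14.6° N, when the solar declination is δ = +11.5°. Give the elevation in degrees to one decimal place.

86.9°

At local noon the hour angle is zero, so the zenith angle equals |ϕ − δ| = |+14.6° − (+11.500°)| = 3.100°.
Elevation = 90° − 3.100° = 86.9°.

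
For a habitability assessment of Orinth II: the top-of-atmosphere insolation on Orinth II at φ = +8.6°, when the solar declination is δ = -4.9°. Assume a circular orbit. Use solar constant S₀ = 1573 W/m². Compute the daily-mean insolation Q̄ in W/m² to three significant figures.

cos H₀ = −tan(+8.6°) tan(-4.900°) = 0.0130, H₀ = 1.5578 rad.
Bracket: H₀ sin φ sin δ + cos φ cos δ sin H₀ = 1.5578×0.14954×-0.08542 + 0.98876×0.99635×0.99992 = -0.019899 + 0.985072 = 0.965173.
Q̄ = (S₀/π) × [bracket] = (1573/π) × 0.965173 = 483.3 W/m².

Q̄ ≈ 483 W/m²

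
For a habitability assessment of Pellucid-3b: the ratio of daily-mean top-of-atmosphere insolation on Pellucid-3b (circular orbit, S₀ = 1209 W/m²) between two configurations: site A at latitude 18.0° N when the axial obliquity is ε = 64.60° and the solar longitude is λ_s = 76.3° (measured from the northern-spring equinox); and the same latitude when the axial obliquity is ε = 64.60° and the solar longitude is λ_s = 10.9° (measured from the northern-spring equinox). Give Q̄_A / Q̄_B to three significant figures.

Q̄_A / Q̄_B ≈ 0.945

— Configuration A (φ=+18.0°):
Solar declination: sin δ = sin ε · sin λ_s = sin 64.60° × sin 76.3° = 0.87763, so δ = +61.358°.
cos H₀ = −tan(+18.0°) tan(+61.358°) = -0.5949, H₀ = 2.2080 rad.
Bracket: H₀ sin φ sin δ + cos φ cos δ sin H₀ = 2.2080×0.30902×0.87763 + 0.95106×0.47933×0.80379 = 0.598821 + 0.366425 = 0.965246.
Q̄ = (S₀/π) × [bracket] = (1209/π) × 0.965246 = 371.46 W/m².
— Configuration B (φ=+18.0°):
Solar declination: sin δ = sin ε · sin λ_s = sin 64.60° × sin 10.9° = 0.17082, so δ = +9.835°.
cos H₀ = −tan(+18.0°) tan(+9.835°) = -0.0563, H₀ = 1.6272 rad.
Bracket: H₀ sin φ sin δ + cos φ cos δ sin H₀ = 1.6272×0.30902×0.17082 + 0.95106×0.98530×0.99841 = 0.085895 + 0.935589 = 1.021484.
Q̄ = (S₀/π) × [bracket] = (1209/π) × 1.021484 = 393.10 W/m².
Ratio Q̄_A / Q̄_B = 371.46 / 393.10 = 0.9450.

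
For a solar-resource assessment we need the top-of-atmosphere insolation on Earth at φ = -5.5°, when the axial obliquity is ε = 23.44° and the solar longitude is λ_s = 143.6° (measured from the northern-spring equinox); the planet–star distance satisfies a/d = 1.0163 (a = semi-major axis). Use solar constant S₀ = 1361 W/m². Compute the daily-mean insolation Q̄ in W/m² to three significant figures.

Q̄ ≈ 417 W/m²

Solar declination: sin δ = sin ε · sin λ_s = sin 23.44° × sin 143.6° = 0.23606, so δ = +13.654°.
cos H₀ = −tan(-5.5°) tan(+13.654°) = 0.0234, H₀ = 1.5474 rad.
Bracket: H₀ sin φ sin δ + cos φ cos δ sin H₀ = 1.5474×-0.09585×0.23606 + 0.99540×0.97174×0.99973 = -0.035012 + 0.967009 = 0.931997.
Inverse-square distance factor (a/d)² = 1.0163² = 1.032866.
Q̄ = (S₀/π) × 1.032866 × [bracket] = (1361/π) × 1.032866 × 0.931997 = 417.0 W/m².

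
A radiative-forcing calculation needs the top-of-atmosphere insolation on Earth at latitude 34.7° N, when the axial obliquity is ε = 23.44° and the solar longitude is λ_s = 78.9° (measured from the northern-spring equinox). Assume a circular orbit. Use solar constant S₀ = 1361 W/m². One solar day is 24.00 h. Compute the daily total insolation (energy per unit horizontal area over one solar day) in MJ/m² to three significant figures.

42.6 MJ/m²

Solar declination: sin δ = sin ε · sin λ_s = sin 23.44° × sin 78.9° = 0.39035, so δ = +22.976°.
cos H₀ = −tan(+34.7°) tan(+22.976°) = -0.2936, H₀ = 1.8688 rad.
Bracket: H₀ sin φ sin δ + cos φ cos δ sin H₀ = 1.8688×0.56928×0.39035 + 0.82214×0.92067×0.95593 = 0.415282 + 0.723562 = 1.138844.
Q̄ = (S₀/π) × [bracket] = (1361/π) × 1.138844 = 493.37 W/m².
Daily total = Q̄ × 24.00 h × 3600 s/h = 493.37 × 24.00 × 3600 / 10⁶ = 42.63 MJ/m².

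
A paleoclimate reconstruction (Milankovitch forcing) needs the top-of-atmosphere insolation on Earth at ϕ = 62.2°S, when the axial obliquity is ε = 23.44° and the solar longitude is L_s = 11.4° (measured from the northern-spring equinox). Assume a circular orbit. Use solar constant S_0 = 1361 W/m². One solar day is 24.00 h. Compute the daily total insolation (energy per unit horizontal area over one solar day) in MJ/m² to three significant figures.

13.5 MJ/m²

Solar declination: sin δ = sin ε · sin L_s = sin 23.44° × sin 11.4° = 0.07863, so δ = +4.510°.
cos h₀ = −tan(-62.2°) tan(+4.510°) = 0.1496, h₀ = 1.4206 rad.
Bracket: h₀ sin ϕ sin δ + cos ϕ cos δ sin h₀ = 1.4206×-0.88458×0.07863 + 0.46639×0.99690×0.98875 = -0.098809 + 0.459714 = 0.360905.
Q̄ = (S_0/π) × [bracket] = (1361/π) × 0.360905 = 156.35 W/m².
Daily total = Q̄ × 24.00 h × 3600 s/h = 156.35 × 24.00 × 3600 / 10⁶ = 13.51 MJ/m².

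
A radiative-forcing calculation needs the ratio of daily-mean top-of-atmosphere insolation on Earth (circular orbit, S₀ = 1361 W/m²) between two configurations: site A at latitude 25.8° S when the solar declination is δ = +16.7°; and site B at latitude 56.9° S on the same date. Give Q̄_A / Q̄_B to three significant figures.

Q̄_A / Q̄_B ≈ 3.35

— Configuration A (φ=-25.8°):
cos H₀ = −tan(-25.8°) tan(+16.700°) = 0.1450, H₀ = 1.4253 rad.
Bracket: H₀ sin φ sin δ + cos φ cos δ sin H₀ = 1.4253×-0.43523×0.28736 + 0.90032×0.95782×0.98943 = -0.178259 + 0.853230 = 0.674971.
Q̄ = (S₀/π) × [bracket] = (1361/π) × 0.674971 = 292.41 W/m².
— Configuration B (φ=-56.9°):
cos H₀ = −tan(-56.9°) tan(+16.700°) = 0.4602, H₀ = 1.0926 rad.
Bracket: H₀ sin φ sin δ + cos φ cos δ sin H₀ = 1.0926×-0.83772×0.28736 + 0.54610×0.95782×0.88780 = -0.263019 + 0.464378 = 0.201359.
Q̄ = (S₀/π) × [bracket] = (1361/π) × 0.201359 = 87.233 W/m².
Ratio Q̄_A / Q̄_B = 292.41 / 87.233 = 3.352.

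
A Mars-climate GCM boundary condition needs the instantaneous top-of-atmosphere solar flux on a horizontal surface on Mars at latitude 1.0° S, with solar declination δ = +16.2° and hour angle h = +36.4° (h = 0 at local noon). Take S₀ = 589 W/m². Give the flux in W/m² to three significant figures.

452 W/m²

cos θ_z = sin φ sin δ + cos φ cos δ cos h = -0.004869 + 0.772817 = 0.767948.
Flux = S₀ · cos θ_z = 589 × 0.767948 = 452.3 W/m².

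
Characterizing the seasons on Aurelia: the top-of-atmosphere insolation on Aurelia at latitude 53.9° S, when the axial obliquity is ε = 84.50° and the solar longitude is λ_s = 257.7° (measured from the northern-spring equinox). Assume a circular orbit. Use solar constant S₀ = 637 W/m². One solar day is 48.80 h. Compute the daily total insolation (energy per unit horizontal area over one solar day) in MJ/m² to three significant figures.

Solar declination: sin δ = sin ε · sin λ_s = sin 84.50° × sin 257.7° = -0.97255, so δ = -76.544°.
cos H₀ = −tan(-53.9°) tan(-76.544°) = -5.7313 ≤ −1 ⇒ polar day, H₀ = π.
Bracket: H₀ sin φ sin δ + cos φ cos δ sin H₀ = 3.1416×-0.80799×-0.97255 + 0.58920×0.23270×0.00000 = 2.468703 + 0.000000 = 2.468703.
Q̄ = (S₀/π) × [bracket] = (637/π) × 2.468703 = 500.56 W/m².
Daily total = Q̄ × 48.80 h × 3600 s/h = 500.56 × 48.80 × 3600 / 10⁶ = 87.94 MJ/m².

87.9 MJ/m²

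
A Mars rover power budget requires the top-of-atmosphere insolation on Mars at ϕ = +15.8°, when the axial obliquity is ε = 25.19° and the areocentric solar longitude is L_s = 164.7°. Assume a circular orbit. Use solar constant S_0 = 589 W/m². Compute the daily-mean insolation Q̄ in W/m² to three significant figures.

Q̄ ≈ 188 W/m²

sin δ = sin 25.19° × sin 164.7° = 0.11231, so δ = +6.448°.
cos h₀ = −tan(+15.8°) tan(+6.448°) = -0.0320, h₀ = 1.6028 rad.
Bracket: h₀ sin ϕ sin δ + cos ϕ cos δ sin h₀ = 1.6028×0.27228×0.11231 + 0.96222×0.99367×0.99949 = 0.049013 + 0.955642 = 1.004655.
Q̄ = (S_0/π) × [bracket] = (589/π) × 1.004655 = 188.4 W/m².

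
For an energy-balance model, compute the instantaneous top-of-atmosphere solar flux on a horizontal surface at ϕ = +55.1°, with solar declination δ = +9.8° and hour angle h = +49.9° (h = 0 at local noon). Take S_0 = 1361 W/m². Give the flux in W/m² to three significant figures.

684 W/m²

cos θ_z = sin ϕ sin δ + cos ϕ cos δ cos h = 0.139598 + 0.363155 = 0.502753.
Flux = S_0 · cos θ_z = 1361 × 0.502753 = 684.2 W/m².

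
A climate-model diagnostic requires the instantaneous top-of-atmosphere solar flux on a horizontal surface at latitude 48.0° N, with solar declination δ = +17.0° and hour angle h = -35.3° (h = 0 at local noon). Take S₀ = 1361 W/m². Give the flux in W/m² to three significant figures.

1.01e+03 W/m²

cos θ_z = sin φ sin δ + cos φ cos δ cos h = 0.217275 + 0.522241 = 0.739516.
Flux = S₀ · cos θ_z = 1361 × 0.739516 = 1006 W/m².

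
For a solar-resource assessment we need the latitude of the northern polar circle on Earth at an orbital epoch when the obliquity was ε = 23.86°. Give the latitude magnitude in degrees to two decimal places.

The polar circle is the lowest latitude that experiences at least one full rotation of continuous daylight at the northern-summer solstice; it lies at |φ| = 90° − ε = 90° − 23.86° = 66.14°.

66.14°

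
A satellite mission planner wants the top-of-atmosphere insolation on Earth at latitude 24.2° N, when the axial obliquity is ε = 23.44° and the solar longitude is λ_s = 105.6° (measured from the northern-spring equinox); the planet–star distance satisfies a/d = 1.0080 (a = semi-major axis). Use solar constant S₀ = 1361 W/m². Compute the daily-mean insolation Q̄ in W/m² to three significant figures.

Q̄ ≈ 486 W/m²

Solar declination: sin δ = sin ε · sin λ_s = sin 23.44° × sin 105.6° = 0.38313, so δ = +22.528°.
cos H₀ = −tan(+24.2°) tan(+22.528°) = -0.1864, H₀ = 1.7583 rad.
Bracket: H₀ sin φ sin δ + cos φ cos δ sin H₀ = 1.7583×0.40992×0.38313 + 0.91212×0.92369×0.98247 = 0.276146 + 0.827747 = 1.103893.
Inverse-square distance factor (a/d)² = 1.0080² = 1.016064.
Q̄ = (S₀/π) × 1.016064 × [bracket] = (1361/π) × 1.016064 × 1.103893 = 485.9 W/m².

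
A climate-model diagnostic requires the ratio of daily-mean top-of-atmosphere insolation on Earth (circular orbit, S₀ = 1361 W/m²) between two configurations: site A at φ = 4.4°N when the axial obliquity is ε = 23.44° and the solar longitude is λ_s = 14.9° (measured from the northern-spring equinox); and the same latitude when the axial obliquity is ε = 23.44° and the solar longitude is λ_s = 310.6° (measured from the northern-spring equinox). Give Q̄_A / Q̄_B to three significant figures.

Q̄_A / Q̄_B ≈ 1.10

— Configuration A (φ=+4.4°):
Solar declination: sin δ = sin ε · sin λ_s = sin 23.44° × sin 14.9° = 0.10228, so δ = +5.871°.
cos H₀ = −tan(+4.4°) tan(+5.871°) = -0.0079, H₀ = 1.5787 rad.
Bracket: H₀ sin φ sin δ + cos φ cos δ sin H₀ = 1.5787×0.07672×0.10228 + 0.99705×0.99476×0.99997 = 0.012388 + 0.991796 = 1.004184.
Q̄ = (S₀/π) × [bracket] = (1361/π) × 1.004184 = 435.03 W/m².
— Configuration B (φ=+4.4°):
Solar declination: sin δ = sin ε · sin λ_s = sin 23.44° × sin 310.6° = -0.30203, so δ = -17.580°.
cos H₀ = −tan(+4.4°) tan(-17.580°) = 0.0244, H₀ = 1.5464 rad.
Bracket: H₀ sin φ sin δ + cos φ cos δ sin H₀ = 1.5464×0.07672×-0.30203 + 0.99705×0.95330×0.99970 = -0.035833 + 0.950203 = 0.914370.
Q̄ = (S₀/π) × [bracket] = (1361/π) × 0.914370 = 396.12 W/m².
Ratio Q̄_A / Q̄_B = 435.03 / 396.12 = 1.098.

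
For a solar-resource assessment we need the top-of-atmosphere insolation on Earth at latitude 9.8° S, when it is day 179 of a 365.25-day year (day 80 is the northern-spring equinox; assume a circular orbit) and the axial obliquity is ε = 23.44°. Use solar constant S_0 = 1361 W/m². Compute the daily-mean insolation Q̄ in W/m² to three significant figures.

Solar longitude: L_s = 360° × (179 − 80)/365.25 = 97.577°.
sin δ = sin 23.44° × sin 97.577° = 0.39432, so δ = +23.223°.
cos h₀ = −tan(-9.8°) tan(+23.223°) = 0.0741, h₀ = 1.4966 rad.
Bracket: h₀ sin ϕ sin δ + cos ϕ cos δ sin h₀ = 1.4966×-0.17021×0.39432 + 0.98541×0.91898×0.99725 = -0.100448 + 0.903082 = 0.802634.
Q̄ = (S_0/π) × [bracket] = (1361/π) × 0.802634 = 347.7 W/m².

Q̄ ≈ 348 W/m²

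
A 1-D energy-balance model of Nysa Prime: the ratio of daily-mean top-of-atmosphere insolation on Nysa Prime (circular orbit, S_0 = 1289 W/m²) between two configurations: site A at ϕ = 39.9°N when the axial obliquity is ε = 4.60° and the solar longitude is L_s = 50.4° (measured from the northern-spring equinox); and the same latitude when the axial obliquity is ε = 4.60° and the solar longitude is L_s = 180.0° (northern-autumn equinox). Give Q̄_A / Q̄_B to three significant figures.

— Configuration A (ϕ=+39.9°):
Solar declination: sin δ = sin ε · sin L_s = sin 4.60° × sin 50.4° = 0.06179, so δ = +3.543°.
cos h₀ = −tan(+39.9°) tan(+3.543°) = -0.0518, h₀ = 1.6226 rad.
Bracket: h₀ sin ϕ sin δ + cos ϕ cos δ sin h₀ = 1.6226×0.64145×0.06179 + 0.76717×0.99809×0.99866 = 0.064312 + 0.764679 = 0.828991.
Q̄ = (S_0/π) × [bracket] = (1289/π) × 0.828991 = 340.14 W/m².
— Configuration B (ϕ=+39.9°):
Solar declination: sin δ = sin ε · sin L_s = sin 4.60° × sin 180.0° = 0.00000, so δ = +0.000°.
cos h₀ = −tan(+39.9°) tan(+0.000°) = -0.0000, h₀ = 1.5708 rad.
Bracket: h₀ sin ϕ sin δ + cos ϕ cos δ sin h₀ = 1.5708×0.64145×0.00000 + 0.76717×1.00000×1.00000 = 0.000000 + 0.767170 = 0.767170.
Q̄ = (S_0/π) × [bracket] = (1289/π) × 0.767170 = 314.77 W/m².
Ratio Q̄_A / Q̄_B = 340.14 / 314.77 = 1.081.

Q̄_A / Q̄_B ≈ 1.08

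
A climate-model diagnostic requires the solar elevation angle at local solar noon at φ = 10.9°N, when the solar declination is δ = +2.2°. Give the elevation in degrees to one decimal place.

At local noon the hour angle is zero, so the zenith angle equals |φ − δ| = |+10.9° − (+2.200°)| = 8.700°.
Elevation = 90° − 8.700° = 81.3°.

81.3°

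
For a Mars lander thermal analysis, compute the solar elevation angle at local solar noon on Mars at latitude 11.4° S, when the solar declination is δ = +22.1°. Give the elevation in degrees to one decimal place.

56.5°

At local noon the hour angle is zero, so the zenith angle equals |ϕ − δ| = |-11.4° − (+22.100°)| = 33.500°.
Elevation = 90° − 33.500° = 56.5°.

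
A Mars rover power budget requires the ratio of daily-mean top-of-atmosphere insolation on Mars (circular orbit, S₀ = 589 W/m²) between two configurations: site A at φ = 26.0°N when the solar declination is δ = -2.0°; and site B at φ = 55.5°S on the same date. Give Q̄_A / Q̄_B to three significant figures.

Q̄_A / Q̄_B ≈ 1.43

— Configuration A (φ=+26.0°):
cos H₀ = −tan(+26.0°) tan(-2.000°) = 0.0170, H₀ = 1.5538 rad.
Bracket: H₀ sin φ sin δ + cos φ cos δ sin H₀ = 1.5538×0.43837×-0.03490 + 0.89879×0.99939×0.99985 = -0.023772 + 0.898107 = 0.874335.
Q̄ = (S₀/π) × [bracket] = (589/π) × 0.874335 = 163.92 W/m².
— Configuration B (φ=-55.5°):
cos H₀ = −tan(-55.5°) tan(-2.000°) = -0.0508, H₀ = 1.6216 rad.
Bracket: H₀ sin φ sin δ + cos φ cos δ sin H₀ = 1.6216×-0.82413×-0.03490 + 0.56641×0.99939×0.99871 = 0.046641 + 0.565334 = 0.611975.
Q̄ = (S₀/π) × [bracket] = (589/π) × 0.611975 = 114.74 W/m².
Ratio Q̄_A / Q̄_B = 163.92 / 114.74 = 1.429.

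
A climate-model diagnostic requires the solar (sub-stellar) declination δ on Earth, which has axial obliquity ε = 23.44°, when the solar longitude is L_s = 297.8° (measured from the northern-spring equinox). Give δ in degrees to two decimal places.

sin δ = sin ε · sin L_s = sin 23.44° × sin 297.8° = -0.351876.
δ = arcsin(-0.351876) = -20.60°.

δ = -20.60°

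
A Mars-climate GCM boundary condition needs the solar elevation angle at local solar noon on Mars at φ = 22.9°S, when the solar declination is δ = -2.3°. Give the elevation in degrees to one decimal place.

At local noon the hour angle is zero, so the zenith angle equals |φ − δ| = |-22.9° − (-2.300°)| = 20.600°.
Elevation = 90° − 20.600° = 69.4°.

69.4°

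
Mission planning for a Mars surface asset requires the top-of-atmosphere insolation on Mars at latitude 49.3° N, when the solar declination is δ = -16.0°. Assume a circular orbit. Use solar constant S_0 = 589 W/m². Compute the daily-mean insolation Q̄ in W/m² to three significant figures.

cos h₀ = −tan(+49.3°) tan(-16.000°) = 0.3334, h₀ = 1.2309 rad.
Bracket: h₀ sin ϕ sin δ + cos ϕ cos δ sin h₀ = 1.2309×0.75813×-0.27564 + 0.65210×0.96126×0.94280 = -0.257222 + 0.590983 = 0.333761.
Q̄ = (S_0/π) × [bracket] = (589/π) × 0.333761 = 62.58 W/m².

Q̄ ≈ 62.6 W/m²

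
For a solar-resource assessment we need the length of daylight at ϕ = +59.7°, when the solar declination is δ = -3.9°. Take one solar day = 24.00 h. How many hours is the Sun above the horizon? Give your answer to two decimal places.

cos h₀ = −tan ϕ · tan δ = −tan(+59.7°) × tan(-3.900°) = 0.1167, so h₀ = 1.4539 rad = 83.30°.
Daylight = 2h₀/(2π) × 24.00 h = (1.4539/π) × 24.00 = 11.11 h.

11.11 h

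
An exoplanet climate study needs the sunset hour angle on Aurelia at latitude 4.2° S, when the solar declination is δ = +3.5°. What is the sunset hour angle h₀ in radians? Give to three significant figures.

cos h₀ = −tan ϕ · tan δ = −tan(-4.2°) × tan(+3.500°) = 0.0045, so h₀ = 1.5663 rad = 89.74°.

h₀ = 1.57 rad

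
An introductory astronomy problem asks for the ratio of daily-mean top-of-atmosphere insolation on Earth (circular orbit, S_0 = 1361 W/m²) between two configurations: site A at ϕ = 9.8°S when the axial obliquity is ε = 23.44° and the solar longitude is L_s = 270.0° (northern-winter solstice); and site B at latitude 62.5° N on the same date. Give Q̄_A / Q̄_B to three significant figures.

— Configuration A (ϕ=-9.8°):
Solar declination: sin δ = sin ε · sin L_s = sin 23.44° × sin 270.0° = -0.39779, so δ = -23.440°.
cos h₀ = −tan(-9.8°) tan(-23.440°) = -0.0749, h₀ = 1.6458 rad.
Bracket: h₀ sin ϕ sin δ + cos ϕ cos δ sin h₀ = 1.6458×-0.17021×-0.39779 + 0.98541×0.91748×0.99719 = 0.111434 + 0.901553 = 1.012987.
Q̄ = (S_0/π) × [bracket] = (1361/π) × 1.012987 = 438.85 W/m².
— Configuration B (ϕ=+62.5°):
cos h₀ = −tan(+62.5°) tan(-23.440°) = 0.8329, h₀ = 0.5865 rad.
Bracket: h₀ sin ϕ sin δ + cos ϕ cos δ sin h₀ = 0.5865×0.88701×-0.39779 + 0.46175×0.91748×0.55346 = -0.206943 + 0.234471 = 0.027528.
Q̄ = (S_0/π) × [bracket] = (1361/π) × 0.027528 = 11.926 W/m².
Ratio Q̄_A / Q̄_B = 438.85 / 11.926 = 36.80.

Q̄_A / Q̄_B ≈ 36.8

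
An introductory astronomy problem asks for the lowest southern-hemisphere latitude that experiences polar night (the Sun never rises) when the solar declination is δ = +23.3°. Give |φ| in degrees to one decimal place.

Polar night requires cos H₀ = −tan φ tan δ ≥ 1, i.e. tan φ tan δ ≤ −1.
The boundary is |tan φ| · |tan δ| = 1, so |φ| = 90° − |δ| = 90° − 23.3° = 66.7° in the southern hemisphere.

|φ| = 66.7°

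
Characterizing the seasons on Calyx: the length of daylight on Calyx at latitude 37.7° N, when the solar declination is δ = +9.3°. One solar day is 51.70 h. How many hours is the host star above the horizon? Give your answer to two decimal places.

cos H₀ = −tan φ · tan δ = −tan(+37.7°) × tan(+9.300°) = -0.1266, so H₀ = 1.6977 rad = 97.27°.
Daylight = 2H₀/(2π) × 51.70 h = (1.6977/π) × 51.70 = 27.94 h.

27.94 h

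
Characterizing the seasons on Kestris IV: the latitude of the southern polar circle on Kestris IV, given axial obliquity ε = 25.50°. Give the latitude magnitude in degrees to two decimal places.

The polar circle is the lowest latitude that experiences at least one full rotation of continuous darkness at the northern-summer solstice; it lies at |φ| = 90° − ε = 90° − 25.50° = 64.50°.

64.50°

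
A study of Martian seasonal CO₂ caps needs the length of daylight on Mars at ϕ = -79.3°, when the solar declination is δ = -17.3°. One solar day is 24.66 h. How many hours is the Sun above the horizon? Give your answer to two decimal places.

Sunrise equation: cos h₀ = −tan ϕ · tan δ = -1.6484 ≤ −1, so the Sun never sets (polar day) and h₀ = π.
Daylight = 2h₀/(2π) × 24.66 h = (3.1416/π) × 24.66 = 24.66 h.

24.66 h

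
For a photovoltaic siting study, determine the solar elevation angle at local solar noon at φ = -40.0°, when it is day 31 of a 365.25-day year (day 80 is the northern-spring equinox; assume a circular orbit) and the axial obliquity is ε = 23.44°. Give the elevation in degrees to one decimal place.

67.3°

Solar longitude: λ_s = 360° × (31 − 80)/365.25 = -48.296°, i.e. -48.296° + 360° = 311.704°.
sin δ = sin 23.44° × sin 311.704° = -0.29698, so δ = -17.277°.
At local noon the hour angle is zero, so the zenith angle equals |φ − δ| = |-40.0° − (-17.277°)| = 22.723°.
Elevation = 90° − 22.723° = 67.3°.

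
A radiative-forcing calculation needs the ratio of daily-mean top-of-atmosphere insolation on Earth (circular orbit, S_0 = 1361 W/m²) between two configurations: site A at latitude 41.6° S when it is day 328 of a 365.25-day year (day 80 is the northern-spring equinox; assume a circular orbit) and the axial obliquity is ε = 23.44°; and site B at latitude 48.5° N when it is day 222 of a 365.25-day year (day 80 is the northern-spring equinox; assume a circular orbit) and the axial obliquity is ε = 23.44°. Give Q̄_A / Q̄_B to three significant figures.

— Configuration A (ϕ=-41.6°):
Solar longitude: L_s = 360° × (328 − 80)/365.25 = 244.435°.
sin δ = sin 23.44° × sin 244.435° = -0.35884, so δ = -21.029°.
cos h₀ = −tan(-41.6°) tan(-21.029°) = -0.3413, h₀ = 1.9191 rad.
Bracket: h₀ sin ϕ sin δ + cos ϕ cos δ sin h₀ = 1.9191×-0.66393×-0.35884 + 0.74780×0.93340×0.93994 = 0.457215 + 0.656075 = 1.113290.
Q̄ = (S_0/π) × [bracket] = (1361/π) × 1.113290 = 482.30 W/m².
— Configuration B (ϕ=+48.5°):
Solar longitude: L_s = 360° × (222 − 80)/365.25 = 139.959°.
sin δ = sin 23.44° × sin 139.959° = 0.25591, so δ = +14.828°.
cos h₀ = −tan(+48.5°) tan(+14.828°) = -0.2992, h₀ = 1.8747 rad.
Bracket: h₀ sin ϕ sin δ + cos ϕ cos δ sin h₀ = 1.8747×0.74896×0.25591 + 0.66262×0.96670×0.95418 = 0.359317 + 0.611205 = 0.970522.
Q̄ = (S_0/π) × [bracket] = (1361/π) × 0.970522 = 420.45 W/m².
Ratio Q̄_A / Q̄_B = 482.30 / 420.45 = 1.147.

Q̄_A / Q̄_B ≈ 1.15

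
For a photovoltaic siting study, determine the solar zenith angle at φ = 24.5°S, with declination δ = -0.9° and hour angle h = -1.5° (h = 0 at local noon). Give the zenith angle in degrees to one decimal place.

θ_z = 23.6°

cos θ_z = sin φ sin δ + cos φ cos δ cos h = 0.006514 + 0.909537 = 0.916051.
θ_z = arccos(0.916051) = 23.6°.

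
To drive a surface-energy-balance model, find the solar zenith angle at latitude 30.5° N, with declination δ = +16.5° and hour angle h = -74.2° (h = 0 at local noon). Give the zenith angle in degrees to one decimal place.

θ_z = 68.3°

cos θ_z = sin ϕ sin δ + cos ϕ cos δ cos h = 0.144149 + 0.224944 = 0.369093.
θ_z = arccos(0.369093) = 68.3°.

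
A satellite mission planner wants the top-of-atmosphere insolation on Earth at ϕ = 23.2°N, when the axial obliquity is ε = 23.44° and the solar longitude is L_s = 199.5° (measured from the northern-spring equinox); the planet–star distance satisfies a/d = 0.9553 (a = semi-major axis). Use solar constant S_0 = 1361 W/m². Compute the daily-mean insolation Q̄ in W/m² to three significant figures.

Solar declination: sin δ = sin ε · sin L_s = sin 23.44° × sin 199.5° = -0.13278, so δ = -7.631°.
cos h₀ = −tan(+23.2°) tan(-7.631°) = 0.0574, h₀ = 1.5133 rad.
Bracket: h₀ sin ϕ sin δ + cos ϕ cos δ sin h₀ = 1.5133×0.39394×-0.13278 + 0.91914×0.99114×0.99835 = -0.079157 + 0.909493 = 0.830336.
Inverse-square distance factor (a/d)² = 0.9553² = 0.912598.
Q̄ = (S_0/π) × 0.912598 × [bracket] = (1361/π) × 0.912598 × 0.830336 = 328.3 W/m².

Q̄ ≈ 328 W/m²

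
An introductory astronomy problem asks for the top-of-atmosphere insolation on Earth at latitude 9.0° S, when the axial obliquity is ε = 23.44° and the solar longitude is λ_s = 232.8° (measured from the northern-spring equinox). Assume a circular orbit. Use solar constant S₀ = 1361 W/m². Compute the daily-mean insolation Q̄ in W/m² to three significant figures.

Solar declination: sin δ = sin ε · sin λ_s = sin 23.44° × sin 232.8° = -0.31685, so δ = -18.473°.
cos H₀ = −tan(-9.0°) tan(-18.473°) = -0.0529, H₀ = 1.6237 rad.
Bracket: H₀ sin φ sin δ + cos φ cos δ sin H₀ = 1.6237×-0.15643×-0.31685 + 0.98769×0.94848×0.99860 = 0.080478 + 0.935493 = 1.015971.
Q̄ = (S₀/π) × [bracket] = (1361/π) × 1.015971 = 440.1 W/m².

Q̄ ≈ 440 W/m²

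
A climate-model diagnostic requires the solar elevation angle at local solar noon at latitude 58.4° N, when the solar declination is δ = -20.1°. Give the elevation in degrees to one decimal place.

11.5°

At local noon the hour angle is zero, so the zenith angle equals |ϕ − δ| = |+58.4° − (-20.100°)| = 78.500°.
Elevation = 90° − 78.500° = 11.5°.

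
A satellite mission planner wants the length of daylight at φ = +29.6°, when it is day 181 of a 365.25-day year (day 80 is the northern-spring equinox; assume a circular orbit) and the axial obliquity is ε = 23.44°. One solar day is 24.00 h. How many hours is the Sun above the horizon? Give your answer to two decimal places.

13.87 h

Solar longitude: λ_s = 360° × (181 − 80)/365.25 = 99.548°.
sin δ = sin 23.44° × sin 99.548° = 0.39228, so δ = +23.096°.
cos H₀ = −tan φ · tan δ = −tan(+29.6°) × tan(+23.096°) = -0.2423, so H₀ = 1.8155 rad = 104.02°.
Daylight = 2H₀/(2π) × 24.00 h = (1.8155/π) × 24.00 = 13.87 h.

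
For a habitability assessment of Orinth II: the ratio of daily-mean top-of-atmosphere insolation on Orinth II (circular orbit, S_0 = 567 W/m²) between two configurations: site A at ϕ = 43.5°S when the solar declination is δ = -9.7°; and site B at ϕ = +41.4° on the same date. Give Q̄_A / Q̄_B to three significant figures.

— Configuration A (ϕ=-43.5°):
cos h₀ = −tan(-43.5°) tan(-9.700°) = -0.1622, h₀ = 1.7337 rad.
Bracket: h₀ sin ϕ sin δ + cos ϕ cos δ sin h₀ = 1.7337×-0.68835×-0.16849 + 0.72537×0.98570×0.98676 = 0.201075 + 0.705531 = 0.906606.
Q̄ = (S_0/π) × [bracket] = (567/π) × 0.906606 = 163.63 W/m².
— Configuration B (ϕ=+41.4°):
cos h₀ = −tan(+41.4°) tan(-9.700°) = 0.1507, h₀ = 1.4195 rad.
Bracket: h₀ sin ϕ sin δ + cos ϕ cos δ sin h₀ = 1.4195×0.66131×-0.16849 + 0.75011×0.98570×0.98858 = -0.158167 + 0.730940 = 0.572773.
Q̄ = (S_0/π) × [bracket] = (567/π) × 0.572773 = 103.38 W/m².
Ratio Q̄_A / Q̄_B = 163.63 / 103.38 = 1.583.

Q̄_A / Q̄_B ≈ 1.58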